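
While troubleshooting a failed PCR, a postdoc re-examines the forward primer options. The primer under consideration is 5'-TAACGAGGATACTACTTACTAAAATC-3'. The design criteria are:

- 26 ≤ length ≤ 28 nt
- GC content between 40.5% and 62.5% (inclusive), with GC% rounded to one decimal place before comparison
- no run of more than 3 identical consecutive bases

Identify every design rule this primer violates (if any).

Base counts: A=11, T=7, G=3, C=5 (length 26).
length: length 26 ✓
GC content: GC 8/26 = 30.8%, outside 40.5–62.5% ✗
homopolymer run: longest run = 4, exceeds 3 ✗

Fails: GC content, homopolymer run.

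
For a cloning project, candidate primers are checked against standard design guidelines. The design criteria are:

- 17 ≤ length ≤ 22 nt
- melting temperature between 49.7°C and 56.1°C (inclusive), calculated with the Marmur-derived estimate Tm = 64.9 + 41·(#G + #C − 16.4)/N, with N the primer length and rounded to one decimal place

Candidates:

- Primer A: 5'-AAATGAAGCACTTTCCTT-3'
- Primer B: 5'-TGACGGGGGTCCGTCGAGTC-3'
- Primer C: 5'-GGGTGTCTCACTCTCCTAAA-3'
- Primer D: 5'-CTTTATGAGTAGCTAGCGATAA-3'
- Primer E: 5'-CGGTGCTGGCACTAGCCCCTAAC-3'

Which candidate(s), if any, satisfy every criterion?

Primer A (18 nt, A=6 T=6 G=2 C=4): length 18 ✓; Tm = 64.9 + 41·(6 − 16.4)/18 = 41.2°C, outside 49.7–56.1°C ✗ — fails.
Primer B (20 nt, A=2 T=4 G=9 C=5): length 20 ✓; Tm = 64.9 + 41·(14 − 16.4)/20 = 60.0°C, outside 49.7–56.1°C ✗ — fails.
Primer C (20 nt, A=4 T=6 G=4 C=6): length 20 ✓; Tm = 64.9 + 41·(10 − 16.4)/20 = 51.8°C ✓ — passes.
Primer D (22 nt, A=7 T=7 G=5 C=3): length 22 ✓; Tm = 64.9 + 41·(8 − 16.4)/22 = 49.2°C, outside 49.7–56.1°C ✗ — fails.
Primer E (23 nt, A=4 T=4 G=6 C=9): length 23, outside 17–22 ✗; Tm = 64.9 + 41·(15 − 16.4)/23 = 62.4°C, outside 49.7–56.1°C ✗ — fails.

Primer C only.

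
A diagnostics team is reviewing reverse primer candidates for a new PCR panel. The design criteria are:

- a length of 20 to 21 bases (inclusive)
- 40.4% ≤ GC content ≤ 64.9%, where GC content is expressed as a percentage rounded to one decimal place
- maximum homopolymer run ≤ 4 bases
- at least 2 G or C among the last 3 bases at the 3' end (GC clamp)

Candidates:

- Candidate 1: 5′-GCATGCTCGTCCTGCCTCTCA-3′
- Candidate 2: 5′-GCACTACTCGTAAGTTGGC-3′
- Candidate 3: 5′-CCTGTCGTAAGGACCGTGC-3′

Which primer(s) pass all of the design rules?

Candidate 1 (21 nt, A=2 T=6 G=4 C=9): length 21 ✓; GC 13/21 = 61.9% ✓; longest run = 2 ✓; 3' end TCA has 1 G/C, need ≥2 ✗ — fails.
Candidate 2 (19 nt, A=4 T=5 G=5 C=5): length 19, outside 20–21 ✗; GC 10/19 = 52.6% ✓; longest run = 2 ✓; 3' end GGC has 3 G/C ✓ — fails.
Candidate 3 (19 nt, A=3 T=4 G=6 C=6): length 19, outside 20–21 ✗; GC 12/19 = 63.2% ✓; longest run = 2 ✓; 3' end TGC has 2 G/C ✓ — fails.

None of the candidates satisfy all criteria.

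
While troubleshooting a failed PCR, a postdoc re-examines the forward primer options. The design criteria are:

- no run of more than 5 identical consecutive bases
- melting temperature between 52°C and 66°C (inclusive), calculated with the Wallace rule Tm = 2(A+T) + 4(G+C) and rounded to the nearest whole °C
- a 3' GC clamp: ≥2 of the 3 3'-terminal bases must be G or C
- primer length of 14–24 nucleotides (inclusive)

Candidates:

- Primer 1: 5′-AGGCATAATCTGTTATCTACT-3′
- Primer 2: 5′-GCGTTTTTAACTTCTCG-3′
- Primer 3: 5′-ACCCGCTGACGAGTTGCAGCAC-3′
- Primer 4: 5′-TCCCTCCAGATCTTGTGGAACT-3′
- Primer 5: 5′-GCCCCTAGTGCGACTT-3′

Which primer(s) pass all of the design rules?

None of the candidates satisfy all criteria.

Primer 1 (21 nt, A=6 T=8 G=3 C=4): longest run = 2 ✓; Tm = 2·14 + 4·7 = 56°C ✓; 3' end ACT has 1 G/C, need ≥2 ✗; length 21 ✓ — fails.
Primer 2 (17 nt, A=2 T=8 G=3 C=4): longest run = 5 ✓; Tm = 2·10 + 4·7 = 48°C, outside 52–66°C ✗; 3' end TCG has 2 G/C ✓; length 17 ✓ — fails.
Primer 3 (22 nt, A=5 T=3 G=6 C=8): longest run = 3 ✓; Tm = 2·8 + 4·14 = 72°C, outside 52–66°C ✗; 3' end CAC has 2 G/C ✓; length 22 ✓ — fails.
Primer 4 (22 nt, A=4 T=7 G=4 C=7): longest run = 3 ✓; Tm = 2·11 + 4·11 = 66°C ✓; 3' end ACT has 1 G/C, need ≥2 ✗; length 22 ✓ — fails.
Primer 5 (16 nt, A=2 T=4 G=4 C=6): longest run = 4 ✓; Tm = 2·6 + 4·10 = 52°C ✓; 3' end CTT has 1 G/C, need ≥2 ✗; length 16 ✓ — fails.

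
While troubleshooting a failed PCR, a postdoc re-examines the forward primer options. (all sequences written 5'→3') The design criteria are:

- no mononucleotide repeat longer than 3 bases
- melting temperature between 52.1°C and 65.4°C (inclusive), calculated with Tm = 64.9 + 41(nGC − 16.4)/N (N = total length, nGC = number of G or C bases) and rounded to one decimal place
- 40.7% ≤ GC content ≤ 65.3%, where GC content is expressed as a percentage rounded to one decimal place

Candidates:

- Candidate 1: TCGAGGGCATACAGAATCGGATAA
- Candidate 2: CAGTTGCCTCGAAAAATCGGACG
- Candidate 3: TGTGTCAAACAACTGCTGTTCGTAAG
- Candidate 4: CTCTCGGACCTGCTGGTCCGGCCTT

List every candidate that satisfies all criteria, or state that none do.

Candidate 1 and Candidate 3.

Candidate 1 (24 nt, A=9 T=4 G=7 C=4): longest run = 3 ✓; Tm = 64.9 + 41·(11 − 16.4)/24 = 55.7°C ✓; GC 11/24 = 45.8% ✓ — passes.
Candidate 2 (23 nt, A=7 T=4 G=6 C=6): longest run = 5, exceeds 3 ✗; Tm = 64.9 + 41·(12 − 16.4)/23 = 57.1°C ✓; GC 12/23 = 52.2% ✓ — fails.
Candidate 3 (26 nt, A=7 T=8 G=6 C=5): longest run = 3 ✓; Tm = 64.9 + 41·(11 − 16.4)/26 = 56.4°C ✓; GC 11/26 = 42.3% ✓ — passes.
Candidate 4 (25 nt, A=1 T=7 G=7 C=10): longest run = 2 ✓; Tm = 64.9 + 41·(17 − 16.4)/25 = 65.9°C, outside 52.1–65.4°C ✗; GC 17/25 = 68.0%, outside 40.7–65.3% ✗ — fails.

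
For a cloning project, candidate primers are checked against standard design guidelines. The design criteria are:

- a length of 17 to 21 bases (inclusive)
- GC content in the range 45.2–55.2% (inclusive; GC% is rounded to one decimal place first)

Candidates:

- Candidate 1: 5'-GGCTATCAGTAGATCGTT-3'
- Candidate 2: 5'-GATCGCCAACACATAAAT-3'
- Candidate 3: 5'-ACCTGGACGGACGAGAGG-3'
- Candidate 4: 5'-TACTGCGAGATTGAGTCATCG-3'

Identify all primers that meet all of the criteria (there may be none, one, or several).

Candidate 4 only.

Candidate 1 (18 nt, A=4 T=6 G=5 C=3): length 18 ✓; GC 8/18 = 44.4%, outside 45.2–55.2% ✗ — fails.
Candidate 2 (18 nt, A=8 T=3 G=2 C=5): length 18 ✓; GC 7/18 = 38.9%, outside 45.2–55.2% ✗ — fails.
Candidate 3 (18 nt, A=5 T=1 G=8 C=4): length 18 ✓; GC 12/18 = 66.7%, outside 45.2–55.2% ✗ — fails.
Candidate 4 (21 nt, A=5 T=6 G=6 C=4): length 21 ✓; GC 10/21 = 47.6% ✓ — passes.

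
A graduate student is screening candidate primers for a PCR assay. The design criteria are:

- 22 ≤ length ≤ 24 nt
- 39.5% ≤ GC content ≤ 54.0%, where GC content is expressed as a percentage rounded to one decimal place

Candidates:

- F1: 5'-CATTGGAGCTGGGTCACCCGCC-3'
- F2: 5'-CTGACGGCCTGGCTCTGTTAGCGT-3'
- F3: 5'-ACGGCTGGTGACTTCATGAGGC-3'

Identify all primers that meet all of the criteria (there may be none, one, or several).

F1 (22 nt, A=3 T=4 G=7 C=8): length 22 ✓; GC 15/22 = 68.2%, outside 39.5–54.0% ✗ — fails.
F2 (24 nt, A=2 T=7 G=8 C=7): length 24 ✓; GC 15/24 = 62.5%, outside 39.5–54.0% ✗ — fails.
F3 (22 nt, A=4 T=5 G=8 C=5): length 22 ✓; GC 13/22 = 59.1%, outside 39.5–54.0% ✗ — fails.

None of the candidates satisfy all criteria.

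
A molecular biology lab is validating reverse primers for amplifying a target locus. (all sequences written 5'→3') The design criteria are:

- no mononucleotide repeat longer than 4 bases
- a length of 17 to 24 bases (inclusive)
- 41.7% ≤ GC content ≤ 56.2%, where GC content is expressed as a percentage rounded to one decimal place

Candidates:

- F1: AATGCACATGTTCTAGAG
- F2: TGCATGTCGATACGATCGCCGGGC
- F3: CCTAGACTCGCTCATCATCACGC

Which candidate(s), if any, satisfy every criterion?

F1 (18 nt, A=6 T=5 G=4 C=3): longest run = 2 ✓; length 18 ✓; GC 7/18 = 38.9%, outside 41.7–56.2% ✗ — fails.
F2 (24 nt, A=4 T=5 G=8 C=7): longest run = 3 ✓; length 24 ✓; GC 15/24 = 62.5%, outside 41.7–56.2% ✗ — fails.
F3 (23 nt, A=5 T=5 G=3 C=10): longest run = 2 ✓; length 23 ✓; GC 13/23 = 56.5%, outside 41.7–56.2% ✗ — fails.

None of the candidates satisfy all criteria.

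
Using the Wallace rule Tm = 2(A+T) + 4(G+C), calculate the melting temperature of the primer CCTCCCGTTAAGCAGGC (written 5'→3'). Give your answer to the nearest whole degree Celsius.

56°C

Base counts: A=3, T=3, G=4, C=7 (length 17).
Tm = 2·(3+3) + 4·(4+7) = 2·6 + 4·11 = 12 + 44 = 56°C.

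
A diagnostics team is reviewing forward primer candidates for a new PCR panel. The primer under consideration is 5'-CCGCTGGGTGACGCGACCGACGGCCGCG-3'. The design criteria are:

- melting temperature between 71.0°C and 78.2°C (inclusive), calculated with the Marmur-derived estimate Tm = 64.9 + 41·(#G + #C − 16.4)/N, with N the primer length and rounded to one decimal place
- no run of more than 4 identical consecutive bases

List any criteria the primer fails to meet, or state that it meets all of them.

Base counts: A=3, T=2, G=12, C=11 (length 28).
Tm: Tm = 64.9 + 41·(23 − 16.4)/28 = 74.6°C ✓
homopolymer run: longest run = 3 ✓

Meets all criteria.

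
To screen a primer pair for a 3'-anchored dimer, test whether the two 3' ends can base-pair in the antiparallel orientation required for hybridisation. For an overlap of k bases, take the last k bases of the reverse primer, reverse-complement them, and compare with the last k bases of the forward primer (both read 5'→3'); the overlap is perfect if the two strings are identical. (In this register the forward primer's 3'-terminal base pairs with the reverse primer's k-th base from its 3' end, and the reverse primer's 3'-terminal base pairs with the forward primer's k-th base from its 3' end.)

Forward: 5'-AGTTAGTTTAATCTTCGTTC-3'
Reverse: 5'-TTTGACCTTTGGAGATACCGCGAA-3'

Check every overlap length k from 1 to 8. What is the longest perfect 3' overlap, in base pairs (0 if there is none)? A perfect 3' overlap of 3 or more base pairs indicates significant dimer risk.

Last 8 bases (5'→3') — forward …CTTCGTTC, reverse …ACCGCGAA.
Reverse complement of the reverse primer's last 8 bases: TTCGCGGT; its first k bases are the reverse complement of the reverse primer's last k bases, so a perfect k-base overlap needs the forward primer's last k bases to equal them.
Comparing (forward last k vs required): k=1: C vs T ✗; k=2: TC vs TT ✗; k=3: TTC vs TTC ✓; k=4: GTTC vs TTCG ✗; k=5: CGTTC vs TTCGC ✗; k=6: TCGTTC vs TTCGCG ✗; k=7: TTCGTTC vs TTCGCGG ✗; k=8: CTTCGTTC vs TTCGCGGT ✗.
Only k = 3 is perfect, so the longest perfect 3' overlap is 3.

Longest perfect overlap: 3 complementary base pairs; significant dimer risk (threshold 3).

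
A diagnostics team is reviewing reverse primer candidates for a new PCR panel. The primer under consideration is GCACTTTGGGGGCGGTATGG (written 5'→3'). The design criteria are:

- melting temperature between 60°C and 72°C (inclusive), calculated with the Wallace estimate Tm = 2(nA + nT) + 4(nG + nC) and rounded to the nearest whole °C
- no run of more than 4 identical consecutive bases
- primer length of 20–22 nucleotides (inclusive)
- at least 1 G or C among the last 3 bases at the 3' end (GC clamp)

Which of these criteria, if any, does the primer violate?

Fails: homopolymer run.

Base counts: A=2, T=5, G=10, C=3 (length 20).
Tm: Tm = 2·7 + 4·13 = 66°C ✓
homopolymer run: longest run = 5, exceeds 4 ✗
length: length 20 ✓
GC clamp: 3' end TGG has 2 G/C ✓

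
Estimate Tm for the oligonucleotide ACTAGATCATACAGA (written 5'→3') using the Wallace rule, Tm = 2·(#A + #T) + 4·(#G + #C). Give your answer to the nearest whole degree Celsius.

40°C

Base counts: A=7, T=3, G=2, C=3 (length 15).
Tm = 2·(7+3) + 4·(2+3) = 2·10 + 4·5 = 20 + 20 = 40°C.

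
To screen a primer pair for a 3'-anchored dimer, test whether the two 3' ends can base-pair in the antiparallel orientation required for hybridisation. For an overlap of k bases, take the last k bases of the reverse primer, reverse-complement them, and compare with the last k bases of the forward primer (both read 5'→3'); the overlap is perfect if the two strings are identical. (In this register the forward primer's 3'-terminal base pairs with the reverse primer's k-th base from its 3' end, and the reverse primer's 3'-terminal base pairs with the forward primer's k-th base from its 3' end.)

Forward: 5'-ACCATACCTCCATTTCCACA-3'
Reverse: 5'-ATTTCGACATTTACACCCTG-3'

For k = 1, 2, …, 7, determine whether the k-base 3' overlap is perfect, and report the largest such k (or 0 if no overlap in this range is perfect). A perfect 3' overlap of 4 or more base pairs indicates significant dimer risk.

Longest perfect overlap: 2 complementary base pairs; below the dimer-risk threshold (threshold 4).

Last 7 bases (5'→3') — forward …TTCCACA, reverse …CACCCTG.
Reverse complement of the reverse primer's last 7 bases: CAGGGTG; its first k bases are the reverse complement of the reverse primer's last k bases, so a perfect k-base overlap needs the forward primer's last k bases to equal them.
Comparing (forward last k vs required): k=1: A vs C ✗; k=2: CA vs CA ✓; k=3: ACA vs CAG ✗; k=4: CACA vs CAGG ✗; k=5: CCACA vs CAGGG ✗; k=6: TCCACA vs CAGGGT ✗; k=7: TTCCACA vs CAGGGTG ✗.
Only k = 2 is perfect, so the longest perfect 3' overlap is 2.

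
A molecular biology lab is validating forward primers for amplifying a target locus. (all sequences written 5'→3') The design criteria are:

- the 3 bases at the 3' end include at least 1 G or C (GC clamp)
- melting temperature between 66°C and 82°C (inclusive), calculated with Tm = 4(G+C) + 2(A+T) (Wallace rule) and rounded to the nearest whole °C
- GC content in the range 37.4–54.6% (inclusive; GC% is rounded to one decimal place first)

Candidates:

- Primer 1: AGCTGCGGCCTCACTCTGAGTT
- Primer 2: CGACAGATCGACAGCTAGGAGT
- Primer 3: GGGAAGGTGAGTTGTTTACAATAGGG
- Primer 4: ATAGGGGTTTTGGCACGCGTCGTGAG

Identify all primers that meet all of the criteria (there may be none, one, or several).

Primer 1 (22 nt, A=3 T=6 G=6 C=7): 3' end GTT has 1 G/C ✓; Tm = 2·9 + 4·13 = 70°C ✓; GC 13/22 = 59.1%, outside 37.4–54.6% ✗ — fails.
Primer 2 (22 nt, A=7 T=3 G=7 C=5): 3' end AGT has 1 G/C ✓; Tm = 2·10 + 4·12 = 68°C ✓; GC 12/22 = 54.5% ✓ — passes.
Primer 3 (26 nt, A=7 T=7 G=11 C=1): 3' end GGG has 3 G/C ✓; Tm = 2·14 + 4·12 = 76°C ✓; GC 12/26 = 46.2% ✓ — passes.
Primer 4 (26 nt, A=4 T=7 G=11 C=4): 3' end GAG has 2 G/C ✓; Tm = 2·11 + 4·15 = 82°C ✓; GC 15/26 = 57.7%, outside 37.4–54.6% ✗ — fails.

Primer 2 and Primer 3.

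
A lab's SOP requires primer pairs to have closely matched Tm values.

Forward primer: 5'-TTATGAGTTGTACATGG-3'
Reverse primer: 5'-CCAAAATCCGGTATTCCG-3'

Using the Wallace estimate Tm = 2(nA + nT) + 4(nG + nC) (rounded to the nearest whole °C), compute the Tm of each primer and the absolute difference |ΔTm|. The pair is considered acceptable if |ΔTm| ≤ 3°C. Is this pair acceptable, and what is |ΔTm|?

Forward: A=4 T=7 G=5 C=1 → Tm = 2·11 + 4·6 = 46°C.
Reverse: A=5 T=4 G=3 C=6 → Tm = 2·9 + 4·9 = 54°C.
|ΔTm| = |46 − 54| = 8°C, > 3°C.

|ΔTm| = 8°C; the pair is not acceptable.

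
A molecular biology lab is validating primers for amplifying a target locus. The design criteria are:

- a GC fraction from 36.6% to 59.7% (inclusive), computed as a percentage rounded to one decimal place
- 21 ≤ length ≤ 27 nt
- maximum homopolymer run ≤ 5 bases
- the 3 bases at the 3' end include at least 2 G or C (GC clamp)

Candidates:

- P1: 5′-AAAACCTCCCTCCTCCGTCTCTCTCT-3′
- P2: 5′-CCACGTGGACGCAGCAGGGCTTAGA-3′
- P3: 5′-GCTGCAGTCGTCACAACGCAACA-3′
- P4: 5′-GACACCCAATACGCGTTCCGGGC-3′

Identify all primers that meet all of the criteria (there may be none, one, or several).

None of the candidates satisfy all criteria.

P1 (26 nt, A=4 T=8 G=1 C=13): GC 14/26 = 53.8% ✓; length 26 ✓; longest run = 4 ✓; 3' end TCT has 1 G/C, need ≥2 ✗ — fails.
P2 (25 nt, A=6 T=3 G=9 C=7): GC 16/25 = 64.0%, outside 36.6–59.7% ✗; length 25 ✓; longest run = 3 ✓; 3' end AGA has 1 G/C, need ≥2 ✗ — fails.
P3 (23 nt, A=7 T=3 G=5 C=8): GC 13/23 = 56.5% ✓; length 23 ✓; longest run = 2 ✓; 3' end ACA has 1 G/C, need ≥2 ✗ — fails.
P4 (23 nt, A=5 T=3 G=6 C=9): GC 15/23 = 65.2%, outside 36.6–59.7% ✗; length 23 ✓; longest run = 3 ✓; 3' end GGC has 3 G/C ✓ — fails.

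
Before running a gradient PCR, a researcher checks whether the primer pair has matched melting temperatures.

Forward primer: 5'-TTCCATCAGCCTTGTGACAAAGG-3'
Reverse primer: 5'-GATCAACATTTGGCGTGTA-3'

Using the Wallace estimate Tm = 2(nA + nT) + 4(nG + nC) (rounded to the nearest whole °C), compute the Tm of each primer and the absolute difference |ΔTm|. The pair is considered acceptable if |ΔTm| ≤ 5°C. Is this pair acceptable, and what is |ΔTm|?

Forward: A=6 T=6 G=5 C=6 → Tm = 2·12 + 4·11 = 68°C.
Reverse: A=5 T=6 G=5 C=3 → Tm = 2·11 + 4·8 = 54°C.
|ΔTm| = |68 − 54| = 14°C, > 5°C.

|ΔTm| = 14°C; the pair is not acceptable.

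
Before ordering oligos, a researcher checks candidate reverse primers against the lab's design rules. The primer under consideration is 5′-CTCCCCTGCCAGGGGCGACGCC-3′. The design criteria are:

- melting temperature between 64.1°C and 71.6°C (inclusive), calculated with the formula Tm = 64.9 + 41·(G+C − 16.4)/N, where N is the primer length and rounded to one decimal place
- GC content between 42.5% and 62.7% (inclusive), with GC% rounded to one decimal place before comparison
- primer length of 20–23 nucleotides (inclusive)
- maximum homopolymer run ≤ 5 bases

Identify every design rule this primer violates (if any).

Fails: GC content.

Base counts: A=2, T=2, G=7, C=11 (length 22).
Tm: Tm = 64.9 + 41·(18 − 16.4)/22 = 67.9°C ✓
GC content: GC 18/22 = 81.8%, outside 42.5–62.7% ✗
length: length 22 ✓
homopolymer run: longest run = 4 ✓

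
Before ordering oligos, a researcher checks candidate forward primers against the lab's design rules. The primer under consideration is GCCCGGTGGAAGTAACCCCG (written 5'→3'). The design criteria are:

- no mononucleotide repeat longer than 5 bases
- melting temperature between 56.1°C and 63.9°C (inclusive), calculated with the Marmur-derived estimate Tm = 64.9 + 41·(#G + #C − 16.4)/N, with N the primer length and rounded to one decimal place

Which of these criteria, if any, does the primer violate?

Base counts: A=4, T=2, G=7, C=7 (length 20).
homopolymer run: longest run = 4 ✓
Tm: Tm = 64.9 + 41·(14 − 16.4)/20 = 60.0°C ✓

Meets all criteria.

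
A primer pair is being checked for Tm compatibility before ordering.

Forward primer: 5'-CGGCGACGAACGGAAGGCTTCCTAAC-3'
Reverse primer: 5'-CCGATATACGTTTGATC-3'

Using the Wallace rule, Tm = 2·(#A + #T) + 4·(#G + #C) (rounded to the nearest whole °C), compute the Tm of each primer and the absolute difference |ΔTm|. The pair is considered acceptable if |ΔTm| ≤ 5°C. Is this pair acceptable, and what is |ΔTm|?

|ΔTm| = 36°C; the pair is not acceptable.

Forward: A=7 T=3 G=8 C=8 → Tm = 2·10 + 4·16 = 84°C.
Reverse: A=4 T=6 G=3 C=4 → Tm = 2·10 + 4·7 = 48°C.
|ΔTm| = |84 − 48| = 36°C, > 5°C.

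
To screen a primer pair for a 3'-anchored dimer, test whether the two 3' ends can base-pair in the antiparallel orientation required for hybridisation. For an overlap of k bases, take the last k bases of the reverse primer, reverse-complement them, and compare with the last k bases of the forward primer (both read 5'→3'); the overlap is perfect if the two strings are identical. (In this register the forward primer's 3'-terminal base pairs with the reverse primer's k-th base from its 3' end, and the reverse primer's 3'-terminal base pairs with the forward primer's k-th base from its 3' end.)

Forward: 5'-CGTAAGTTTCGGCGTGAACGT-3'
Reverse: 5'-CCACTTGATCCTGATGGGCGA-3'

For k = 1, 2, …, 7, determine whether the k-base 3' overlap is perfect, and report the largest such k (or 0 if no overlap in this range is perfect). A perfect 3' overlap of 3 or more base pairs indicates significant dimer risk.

Last 7 bases (5'→3') — forward …TGAACGT, reverse …TGGGCGA.
Reverse complement of the reverse primer's last 7 bases: TCGCCCA; its first k bases are the reverse complement of the reverse primer's last k bases, so a perfect k-base overlap needs the forward primer's last k bases to equal them.
Comparing (forward last k vs required): k=1: T vs T ✓; k=2: GT vs TC ✗; k=3: CGT vs TCG ✗; k=4: ACGT vs TCGC ✗; k=5: AACGT vs TCGCC ✗; k=6: GAACGT vs TCGCCC ✗; k=7: TGAACGT vs TCGCCCA ✗.
Only k = 1 is perfect, so the longest perfect 3' overlap is 1.

Longest perfect overlap: 1 complementary base pair; below the dimer-risk threshold (threshold 3).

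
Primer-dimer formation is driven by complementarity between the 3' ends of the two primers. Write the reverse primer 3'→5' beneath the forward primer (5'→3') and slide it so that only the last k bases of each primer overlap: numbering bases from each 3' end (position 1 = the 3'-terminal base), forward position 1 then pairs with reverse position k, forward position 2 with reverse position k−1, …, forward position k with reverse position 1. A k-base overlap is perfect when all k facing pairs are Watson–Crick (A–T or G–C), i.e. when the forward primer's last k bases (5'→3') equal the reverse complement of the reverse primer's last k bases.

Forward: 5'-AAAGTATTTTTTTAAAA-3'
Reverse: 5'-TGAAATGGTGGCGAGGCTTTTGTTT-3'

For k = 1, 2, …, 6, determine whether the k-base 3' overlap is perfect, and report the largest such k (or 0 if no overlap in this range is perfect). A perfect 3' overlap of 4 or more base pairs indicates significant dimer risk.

Longest perfect overlap: 3 complementary base pairs; below the dimer-risk threshold (threshold 4).

Last 6 bases (5'→3') — forward …TTAAAA, reverse …TTGTTT.
Reverse complement of the reverse primer's last 6 bases: AAACAA; its first k bases are the reverse complement of the reverse primer's last k bases, so a perfect k-base overlap needs the forward primer's last k bases to equal them.
Comparing (forward last k vs required): k=1: A vs A ✓; k=2: AA vs AA ✓; k=3: AAA vs AAA ✓; k=4: AAAA vs AAAC ✗; k=5: TAAAA vs AAACA ✗; k=6: TTAAAA vs AAACAA ✗.
Perfect overlaps at k = 1, 2, 3; the largest is 3.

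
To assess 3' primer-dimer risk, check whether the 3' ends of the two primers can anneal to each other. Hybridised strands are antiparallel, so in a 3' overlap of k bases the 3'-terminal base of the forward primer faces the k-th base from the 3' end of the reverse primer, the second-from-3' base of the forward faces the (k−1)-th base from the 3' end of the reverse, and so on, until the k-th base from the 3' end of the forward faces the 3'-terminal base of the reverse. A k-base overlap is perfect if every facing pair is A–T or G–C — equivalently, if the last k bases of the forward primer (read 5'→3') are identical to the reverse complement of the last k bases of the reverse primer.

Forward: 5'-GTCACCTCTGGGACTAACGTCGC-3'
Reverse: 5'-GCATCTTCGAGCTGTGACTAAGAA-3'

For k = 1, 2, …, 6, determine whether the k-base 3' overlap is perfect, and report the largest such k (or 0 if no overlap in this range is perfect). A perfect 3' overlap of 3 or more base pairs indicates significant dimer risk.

Last 6 bases (5'→3') — forward …CGTCGC, reverse …TAAGAA.
Reverse complement of the reverse primer's last 6 bases: TTCTTA; its first k bases are the reverse complement of the reverse primer's last k bases, so a perfect k-base overlap needs the forward primer's last k bases to equal them.
Comparing (forward last k vs required): k=1: C vs T ✗; k=2: GC vs TT ✗; k=3: CGC vs TTC ✗; k=4: TCGC vs TTCT ✗; k=5: GTCGC vs TTCTT ✗; k=6: CGTCGC vs TTCTTA ✗.
No overlap length from 1 to 6 is perfect, so the longest perfect 3' overlap is 0.

Longest perfect overlap: 0 complementary base pairs; below the dimer-risk threshold (threshold 3).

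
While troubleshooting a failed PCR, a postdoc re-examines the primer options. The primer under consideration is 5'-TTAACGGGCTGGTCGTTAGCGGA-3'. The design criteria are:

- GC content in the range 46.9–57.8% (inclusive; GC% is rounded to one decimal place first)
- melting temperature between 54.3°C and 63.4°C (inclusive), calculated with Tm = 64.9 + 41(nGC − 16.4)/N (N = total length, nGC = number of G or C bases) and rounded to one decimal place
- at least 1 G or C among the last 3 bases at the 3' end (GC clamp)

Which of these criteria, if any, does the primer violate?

Base counts: A=4, T=6, G=9, C=4 (length 23).
GC content: GC 13/23 = 56.5% ✓
Tm: Tm = 64.9 + 41·(13 − 16.4)/23 = 58.8°C ✓
GC clamp: 3' end GGA has 2 G/C ✓

Meets all criteria.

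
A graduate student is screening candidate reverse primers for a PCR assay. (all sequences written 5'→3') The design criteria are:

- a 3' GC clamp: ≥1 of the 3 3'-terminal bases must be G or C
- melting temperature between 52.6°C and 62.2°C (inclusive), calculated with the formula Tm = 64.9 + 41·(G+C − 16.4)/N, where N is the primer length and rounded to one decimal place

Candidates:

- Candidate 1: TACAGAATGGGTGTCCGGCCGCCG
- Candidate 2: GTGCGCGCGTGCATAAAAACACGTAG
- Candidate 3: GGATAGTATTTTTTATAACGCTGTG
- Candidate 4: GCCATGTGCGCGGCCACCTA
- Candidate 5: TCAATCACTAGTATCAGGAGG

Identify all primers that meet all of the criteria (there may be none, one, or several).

Candidate 2 and Candidate 4.

Candidate 1 (24 nt, A=4 T=4 G=9 C=7): 3' end CCG has 3 G/C ✓; Tm = 64.9 + 41·(16 − 16.4)/24 = 64.2°C, outside 52.6–62.2°C ✗ — fails.
Candidate 2 (26 nt, A=8 T=4 G=8 C=6): 3' end TAG has 1 G/C ✓; Tm = 64.9 + 41·(14 − 16.4)/26 = 61.1°C ✓ — passes.
Candidate 3 (25 nt, A=6 T=11 G=6 C=2): 3' end GTG has 2 G/C ✓; Tm = 64.9 + 41·(8 − 16.4)/25 = 51.1°C, outside 52.6–62.2°C ✗ — fails.
Candidate 4 (20 nt, A=3 T=3 G=6 C=8): 3' end CTA has 1 G/C ✓; Tm = 64.9 + 41·(14 − 16.4)/20 = 60.0°C ✓ — passes.
Candidate 5 (21 nt, A=7 T=5 G=5 C=4): 3' end AGG has 2 G/C ✓; Tm = 64.9 + 41·(9 − 16.4)/21 = 50.5°C, outside 52.6–62.2°C ✗ — fails.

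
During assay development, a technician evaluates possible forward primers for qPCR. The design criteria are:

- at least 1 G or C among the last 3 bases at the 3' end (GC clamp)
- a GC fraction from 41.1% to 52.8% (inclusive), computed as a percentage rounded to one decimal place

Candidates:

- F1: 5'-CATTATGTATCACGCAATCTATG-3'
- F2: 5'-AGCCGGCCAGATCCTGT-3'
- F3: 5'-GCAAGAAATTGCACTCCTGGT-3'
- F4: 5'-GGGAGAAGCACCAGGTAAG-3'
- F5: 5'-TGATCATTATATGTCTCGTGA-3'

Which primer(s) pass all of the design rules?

F3 only.

F1 (23 nt, A=7 T=8 G=3 C=5): 3' end ATG has 1 G/C ✓; GC 8/23 = 34.8%, outside 41.1–52.8% ✗ — fails.
F2 (17 nt, A=3 T=3 G=5 C=6): 3' end TGT has 1 G/C ✓; GC 11/17 = 64.7%, outside 41.1–52.8% ✗ — fails.
F3 (21 nt, A=6 T=5 G=5 C=5): 3' end GGT has 2 G/C ✓; GC 10/21 = 47.6% ✓ — passes.
F4 (19 nt, A=7 T=1 G=8 C=3): 3' end AAG has 1 G/C ✓; GC 11/19 = 57.9%, outside 41.1–52.8% ✗ — fails.
F5 (21 nt, A=5 T=9 G=4 C=3): 3' end TGA has 1 G/C ✓; GC 7/21 = 33.3%, outside 41.1–52.8% ✗ — fails.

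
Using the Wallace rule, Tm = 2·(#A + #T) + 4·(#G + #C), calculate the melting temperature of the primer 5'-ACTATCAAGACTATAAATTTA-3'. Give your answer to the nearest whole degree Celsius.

Base counts: A=10, T=7, G=1, C=3 (length 21).
Tm = 2·(10+7) + 4·(1+3) = 2·17 + 4·4 = 34 + 16 = 50°C.

50°C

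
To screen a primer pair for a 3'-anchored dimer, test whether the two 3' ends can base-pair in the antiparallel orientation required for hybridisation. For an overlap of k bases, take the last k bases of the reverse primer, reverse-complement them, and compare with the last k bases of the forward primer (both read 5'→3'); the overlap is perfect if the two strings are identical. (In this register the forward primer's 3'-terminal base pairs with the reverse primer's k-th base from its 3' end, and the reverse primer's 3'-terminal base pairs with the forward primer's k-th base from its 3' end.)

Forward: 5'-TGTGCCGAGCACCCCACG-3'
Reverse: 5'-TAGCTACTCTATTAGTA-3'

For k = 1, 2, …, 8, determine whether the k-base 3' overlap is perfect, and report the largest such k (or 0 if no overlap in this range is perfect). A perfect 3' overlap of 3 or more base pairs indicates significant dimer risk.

Last 8 bases (5'→3') — forward …ACCCCACG, reverse …TATTAGTA.
Reverse complement of the reverse primer's last 8 bases: TACTAATA; its first k bases are the reverse complement of the reverse primer's last k bases, so a perfect k-base overlap needs the forward primer's last k bases to equal them.
Comparing (forward last k vs required): k=1: G vs T ✗; k=2: CG vs TA ✗; k=3: ACG vs TAC ✗; k=4: CACG vs TACT ✗; k=5: CCACG vs TACTA ✗; k=6: CCCACG vs TACTAA ✗; k=7: CCCCACG vs TACTAAT ✗; k=8: ACCCCACG vs TACTAATA ✗.
No overlap length from 1 to 8 is perfect, so the longest perfect 3' overlap is 0.

Longest perfect overlap: 0 complementary base pairs; below the dimer-risk threshold (threshold 3).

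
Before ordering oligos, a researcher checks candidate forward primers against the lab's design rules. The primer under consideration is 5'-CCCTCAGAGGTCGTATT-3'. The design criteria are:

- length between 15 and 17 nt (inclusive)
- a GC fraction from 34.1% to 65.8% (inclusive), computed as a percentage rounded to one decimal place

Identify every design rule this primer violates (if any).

Meets all criteria.

Base counts: A=3, T=5, G=4, C=5 (length 17).
length: length 17 ✓
GC content: GC 9/17 = 52.9% ✓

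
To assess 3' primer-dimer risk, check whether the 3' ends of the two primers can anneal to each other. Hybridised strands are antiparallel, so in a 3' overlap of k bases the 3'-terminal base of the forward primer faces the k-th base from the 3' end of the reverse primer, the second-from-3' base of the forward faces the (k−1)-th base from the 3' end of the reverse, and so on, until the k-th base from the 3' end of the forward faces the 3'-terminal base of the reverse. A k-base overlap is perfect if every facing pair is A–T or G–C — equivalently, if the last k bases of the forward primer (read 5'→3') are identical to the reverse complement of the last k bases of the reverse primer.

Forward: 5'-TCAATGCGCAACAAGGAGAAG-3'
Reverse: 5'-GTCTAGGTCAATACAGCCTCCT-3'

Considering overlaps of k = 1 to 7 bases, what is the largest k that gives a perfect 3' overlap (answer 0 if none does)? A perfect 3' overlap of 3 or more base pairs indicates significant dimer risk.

Last 7 bases (5'→3') — forward …GGAGAAG, reverse …GCCTCCT.
Reverse complement of the reverse primer's last 7 bases: AGGAGGC; its first k bases are the reverse complement of the reverse primer's last k bases, so a perfect k-base overlap needs the forward primer's last k bases to equal them.
Comparing (forward last k vs required): k=1: G vs A ✗; k=2: AG vs AG ✓; k=3: AAG vs AGG ✗; k=4: GAAG vs AGGA ✗; k=5: AGAAG vs AGGAG ✗; k=6: GAGAAG vs AGGAGG ✗; k=7: GGAGAAG vs AGGAGGC ✗.
Only k = 2 is perfect, so the longest perfect 3' overlap is 2.

Longest perfect overlap: 2 complementary base pairs; below the dimer-risk threshold (threshold 3).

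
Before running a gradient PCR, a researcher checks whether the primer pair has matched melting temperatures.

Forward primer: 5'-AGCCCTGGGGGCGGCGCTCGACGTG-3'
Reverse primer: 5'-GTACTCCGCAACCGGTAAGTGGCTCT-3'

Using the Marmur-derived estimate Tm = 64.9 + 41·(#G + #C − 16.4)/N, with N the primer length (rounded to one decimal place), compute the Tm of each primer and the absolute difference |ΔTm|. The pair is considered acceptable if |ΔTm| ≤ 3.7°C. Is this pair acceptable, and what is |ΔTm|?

Forward: G+C = 20, N = 25 → Tm = 64.9 + 41·(20 − 16.4)/25 = 70.8°C.
Reverse: G+C = 15, N = 26 → Tm = 64.9 + 41·(15 − 16.4)/26 = 62.7°C.
|ΔTm| = |70.8 − 62.7| = 8.1°C, > 3.7°C.

|ΔTm| = 8.1°C; the pair is not acceptable.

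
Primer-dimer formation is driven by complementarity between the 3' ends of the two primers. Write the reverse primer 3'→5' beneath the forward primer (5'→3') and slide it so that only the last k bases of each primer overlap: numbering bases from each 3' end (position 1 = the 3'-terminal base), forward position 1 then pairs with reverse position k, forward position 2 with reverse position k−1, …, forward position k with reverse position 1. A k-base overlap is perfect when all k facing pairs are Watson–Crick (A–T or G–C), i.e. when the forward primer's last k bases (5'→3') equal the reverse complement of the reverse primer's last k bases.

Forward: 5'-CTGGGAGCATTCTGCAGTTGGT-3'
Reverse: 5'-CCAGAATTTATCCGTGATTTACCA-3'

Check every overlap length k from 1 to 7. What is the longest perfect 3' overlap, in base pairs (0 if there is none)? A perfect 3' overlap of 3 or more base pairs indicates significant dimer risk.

Last 7 bases (5'→3') — forward …AGTTGGT, reverse …TTTACCA.
Reverse complement of the reverse primer's last 7 bases: TGGTAAA; its first k bases are the reverse complement of the reverse primer's last k bases, so a perfect k-base overlap needs the forward primer's last k bases to equal them.
Comparing (forward last k vs required): k=1: T vs T ✓; k=2: GT vs TG ✗; k=3: GGT vs TGG ✗; k=4: TGGT vs TGGT ✓; k=5: TTGGT vs TGGTA ✗; k=6: GTTGGT vs TGGTAA ✗; k=7: AGTTGGT vs TGGTAAA ✗.
Perfect overlaps at k = 1, 4; the largest is 4.

Longest perfect overlap: 4 complementary base pairs; significant dimer risk (threshold 3).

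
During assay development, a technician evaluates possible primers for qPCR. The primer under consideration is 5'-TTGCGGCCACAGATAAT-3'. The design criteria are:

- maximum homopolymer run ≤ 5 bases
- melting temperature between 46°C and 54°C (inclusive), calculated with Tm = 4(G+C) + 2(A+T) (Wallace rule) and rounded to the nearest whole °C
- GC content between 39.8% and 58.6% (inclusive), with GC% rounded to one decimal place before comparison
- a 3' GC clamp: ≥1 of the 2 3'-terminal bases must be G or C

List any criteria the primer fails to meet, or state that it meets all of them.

Fails: GC clamp.

Base counts: A=5, T=4, G=4, C=4 (length 17).
homopolymer run: longest run = 2 ✓
Tm: Tm = 2·9 + 4·8 = 50°C ✓
GC content: GC 8/17 = 47.1% ✓
GC clamp: 3' end AT has 0 G/C, need ≥1 ✗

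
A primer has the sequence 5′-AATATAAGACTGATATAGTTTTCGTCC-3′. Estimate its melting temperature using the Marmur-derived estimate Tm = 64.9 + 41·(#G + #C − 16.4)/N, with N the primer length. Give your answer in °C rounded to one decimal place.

52.1°C

Base counts: A=9, T=10, G=4, C=4; G+C = 8, N = 27.
Tm = 64.9 + 41·(8 − 16.4)/27 = 64.9 + -344.40/27 = 52.1°C.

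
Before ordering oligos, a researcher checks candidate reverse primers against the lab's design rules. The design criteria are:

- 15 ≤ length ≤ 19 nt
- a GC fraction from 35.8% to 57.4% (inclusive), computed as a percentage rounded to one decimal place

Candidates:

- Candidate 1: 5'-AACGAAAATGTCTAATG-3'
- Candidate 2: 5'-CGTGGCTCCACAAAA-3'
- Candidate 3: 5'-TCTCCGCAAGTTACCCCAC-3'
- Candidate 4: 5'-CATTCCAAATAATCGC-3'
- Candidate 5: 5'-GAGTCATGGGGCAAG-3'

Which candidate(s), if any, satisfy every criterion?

Candidate 1 (17 nt, A=8 T=4 G=3 C=2): length 17 ✓; GC 5/17 = 29.4%, outside 35.8–57.4% ✗ — fails.
Candidate 2 (15 nt, A=5 T=2 G=3 C=5): length 15 ✓; GC 8/15 = 53.3% ✓ — passes.
Candidate 3 (19 nt, A=4 T=4 G=2 C=9): length 19 ✓; GC 11/19 = 57.9%, outside 35.8–57.4% ✗ — fails.
Candidate 4 (16 nt, A=6 T=4 G=1 C=5): length 16 ✓; GC 6/16 = 37.5% ✓ — passes.
Candidate 5 (15 nt, A=4 T=2 G=7 C=2): length 15 ✓; GC 9/15 = 60.0%, outside 35.8–57.4% ✗ — fails.

Candidate 2 and Candidate 4.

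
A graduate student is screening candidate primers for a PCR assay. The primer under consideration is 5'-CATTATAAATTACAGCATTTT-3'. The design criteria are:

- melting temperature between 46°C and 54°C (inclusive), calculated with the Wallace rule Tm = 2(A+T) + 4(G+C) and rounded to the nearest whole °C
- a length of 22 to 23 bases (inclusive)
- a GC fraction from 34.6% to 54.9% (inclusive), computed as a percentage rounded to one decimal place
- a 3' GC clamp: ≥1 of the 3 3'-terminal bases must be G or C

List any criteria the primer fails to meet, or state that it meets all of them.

Base counts: A=8, T=9, G=1, C=3 (length 21).
Tm: Tm = 2·17 + 4·4 = 50°C ✓
length: length 21, outside 22–23 ✗
GC content: GC 4/21 = 19.0%, outside 34.6–54.9% ✗
GC clamp: 3' end TTT has 0 G/C, need ≥1 ✗

Fails: length, GC content, GC clamp.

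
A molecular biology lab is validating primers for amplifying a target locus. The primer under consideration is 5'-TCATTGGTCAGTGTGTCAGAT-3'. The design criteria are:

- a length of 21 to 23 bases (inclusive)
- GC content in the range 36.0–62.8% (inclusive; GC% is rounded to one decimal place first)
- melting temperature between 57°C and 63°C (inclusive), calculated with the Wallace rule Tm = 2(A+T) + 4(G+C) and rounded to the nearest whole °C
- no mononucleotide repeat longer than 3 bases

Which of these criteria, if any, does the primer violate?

Base counts: A=4, T=8, G=6, C=3 (length 21).
length: length 21 ✓
GC content: GC 9/21 = 42.9% ✓
Tm: Tm = 2·12 + 4·9 = 60°C ✓
homopolymer run: longest run = 2 ✓

Meets all criteria.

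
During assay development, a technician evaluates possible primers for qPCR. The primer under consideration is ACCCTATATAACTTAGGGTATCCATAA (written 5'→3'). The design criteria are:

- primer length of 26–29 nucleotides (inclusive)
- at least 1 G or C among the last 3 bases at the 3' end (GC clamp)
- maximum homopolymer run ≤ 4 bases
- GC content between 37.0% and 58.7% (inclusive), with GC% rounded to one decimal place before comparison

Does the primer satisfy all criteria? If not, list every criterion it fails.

Fails: GC clamp, GC content.

Base counts: A=10, T=8, G=3, C=6 (length 27).
length: length 27 ✓
GC clamp: 3' end TAA has 0 G/C, need ≥1 ✗
homopolymer run: longest run = 3 ✓
GC content: GC 9/27 = 33.3%, outside 37.0–58.7% ✗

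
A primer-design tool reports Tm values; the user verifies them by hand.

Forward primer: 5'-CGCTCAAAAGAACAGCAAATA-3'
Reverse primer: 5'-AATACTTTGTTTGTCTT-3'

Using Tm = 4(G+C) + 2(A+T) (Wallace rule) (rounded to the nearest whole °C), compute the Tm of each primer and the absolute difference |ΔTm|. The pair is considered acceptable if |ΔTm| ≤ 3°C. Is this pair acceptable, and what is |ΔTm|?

|ΔTm| = 16°C; the pair is not acceptable.

Forward: A=11 T=2 G=3 C=5 → Tm = 2·13 + 4·8 = 58°C.
Reverse: A=3 T=10 G=2 C=2 → Tm = 2·13 + 4·4 = 42°C.
|ΔTm| = |58 − 42| = 16°C, > 3°C.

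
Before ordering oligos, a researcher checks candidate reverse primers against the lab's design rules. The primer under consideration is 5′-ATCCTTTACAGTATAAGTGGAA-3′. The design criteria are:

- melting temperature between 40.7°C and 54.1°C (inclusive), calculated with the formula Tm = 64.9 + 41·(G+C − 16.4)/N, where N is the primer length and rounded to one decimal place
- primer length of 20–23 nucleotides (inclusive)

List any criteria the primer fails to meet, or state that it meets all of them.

Base counts: A=8, T=7, G=4, C=3 (length 22).
Tm: Tm = 64.9 + 41·(7 − 16.4)/22 = 47.4°C ✓
length: length 22 ✓

Meets all criteria.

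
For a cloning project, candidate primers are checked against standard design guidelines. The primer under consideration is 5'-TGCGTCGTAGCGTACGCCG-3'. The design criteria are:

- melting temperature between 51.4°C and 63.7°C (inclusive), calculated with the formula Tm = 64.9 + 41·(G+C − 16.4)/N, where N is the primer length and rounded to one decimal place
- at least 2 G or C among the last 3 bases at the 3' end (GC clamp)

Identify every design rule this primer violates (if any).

Base counts: A=2, T=4, G=7, C=6 (length 19).
Tm: Tm = 64.9 + 41·(13 − 16.4)/19 = 57.6°C ✓
GC clamp: 3' end CCG has 3 G/C ✓

Meets all criteria.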